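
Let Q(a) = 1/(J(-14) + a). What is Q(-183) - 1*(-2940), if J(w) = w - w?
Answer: 538019/183 ≈ 2940.0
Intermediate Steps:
J(w) = 0
Q(a) = 1/a (Q(a) = 1/(0 + a) = 1/a)
Q(-183) - 1*(-2940) = 1/(-183) - 1*(-2940) = -1/183 + 2940 = 538019/183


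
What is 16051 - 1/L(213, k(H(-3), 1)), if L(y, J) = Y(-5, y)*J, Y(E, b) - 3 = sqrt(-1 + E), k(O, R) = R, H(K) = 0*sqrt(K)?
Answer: 80254/5 + I*sqrt(6)/15 ≈ 16051.0 + 0.1633*I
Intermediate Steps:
H(K) = 0
Y(E, b) = 3 + sqrt(-1 + E)
L(y, J) = J*(3 + I*sqrt(6)) (L(y, J) = (3 + sqrt(-1 - 5))*J = (3 + sqrt(-6))*J = (3 + I*sqrt(6))*J = J*(3 + I*sqrt(6)))
16051 - 1/L(213, k(H(-3), 1)) = 16051 - 1/(1*(3 + I*sqrt(6))) = 16051 - 1/(3 + I*sqrt(6))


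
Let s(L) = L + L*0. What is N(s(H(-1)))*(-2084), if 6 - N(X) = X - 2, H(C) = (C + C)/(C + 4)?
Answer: -54184/3 ≈ -18061.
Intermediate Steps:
H(C) = 2*C/(4 + C) (H(C) = (2*C)/(4 + C) = 2*C/(4 + C))
s(L) = L (s(L) = L + 0 = L)
N(X) = 8 - X (N(X) = 6 - (X - 2) = 6 - (-2 + X) = 6 + (2 - X) = 8 - X)
N(s(H(-1)))*(-2084) = (8 - 2*(-1)/(4 - 1))*(-2084) = (8 - 2*(-1)/3)*(-2084) = (8 - 1*(-⅔))*(-2084) = (8 + ⅔)*(-2084) = (26/3)*(-2084) = -54184/3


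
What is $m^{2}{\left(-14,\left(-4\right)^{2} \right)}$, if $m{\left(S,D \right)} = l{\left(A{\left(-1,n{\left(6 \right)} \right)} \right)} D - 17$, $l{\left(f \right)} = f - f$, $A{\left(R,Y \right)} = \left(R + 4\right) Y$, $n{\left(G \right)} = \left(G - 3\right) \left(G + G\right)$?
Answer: $289$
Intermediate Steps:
$n{\left(G \right)} = 2 G \left(-3 + G\right)$ ($n{\left(G \right)} = \left(-3 + G\right) 2 G = 2 G \left(-3 + G\right)$)
$A{\left(R,Y \right)} = Y \left(4 + R\right)$ ($A{\left(R,Y \right)} = \left(4 + R\right) Y = Y \left(4 + R\right)$)
$l{\left(f \right)} = 0$
$m{\left(S,D \right)} = -17$ ($m{\left(S,D \right)} = 0 D - 17 = 0 - 17 = -17$)
$m^{2}{\left(-14,\left(-4\right)^{2} \right)} = \left(-17\right)^{2} = 289$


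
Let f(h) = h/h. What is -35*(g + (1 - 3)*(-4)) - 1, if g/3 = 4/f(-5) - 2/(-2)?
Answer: -806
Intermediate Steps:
f(h) = 1
g = 15 (g = 3*(4/1 - 2/(-2)) = 3*(4*1 - 2*(-½)) = 3*(4 + 1) = 3*5 = 15)
-35*(g + (1 - 3)*(-4)) - 1 = -35*(15 + (1 - 3)*(-4)) - 1 = -35*(15 - 2*(-4)) - 1 = -35*(15 + 8) - 1 = -35*23 - 1 = -805 - 1 = -806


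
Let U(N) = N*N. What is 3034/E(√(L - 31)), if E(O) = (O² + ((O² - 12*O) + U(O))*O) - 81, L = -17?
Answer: 452066/214059 + 388352*I*√3/214059 ≈ 2.1119 + 3.1423*I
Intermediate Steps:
U(N) = N²
E(O) = -81 + O² + O*(-12*O + 2*O²) (E(O) = (O² + ((O² - 12*O) + O²)*O) - 81 = (O² + (-12*O + 2*O²)*O) - 81 = (O² + O*(-12*O + 2*O²)) - 81 = -81 + O² + O*(-12*O + 2*O²))
3034/E(√(L - 31)) = 3034/(-81 - 11*(√(-17 - 31))² + 2*(√(-17 - 31))³) = 3034/(-81 - 11*(√(-48))² + 2*(√(-48))³) = 3034/(-81 - 11*(4*I*√3)² + 2*(4*I*√3)³) = 3034/(-81 - 11*(-48) + 2*(-192*I*√3)) = 3034/(-81 + 528 - 384*I*√3) = 3034/(447 - 384*I*√3)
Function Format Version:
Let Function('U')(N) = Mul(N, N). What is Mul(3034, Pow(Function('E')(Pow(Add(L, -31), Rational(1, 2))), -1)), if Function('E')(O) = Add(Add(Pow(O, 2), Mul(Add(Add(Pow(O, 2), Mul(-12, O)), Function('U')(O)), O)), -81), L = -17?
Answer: Add(Rational(452066, 214059), Mul(Rational(388352, 214059), I, Pow(3, Rational(1, 2)))) ≈ Add(2.1119, Mul(3.1423, I))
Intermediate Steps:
Function('U')(N) = Pow(N, 2)
Function('E')(O) = Add(-81, Pow(O, 2), Mul(O, Add(Mul(-12, O), Mul(2, Pow(O, 2))))) (Function('E')(O) = Add(Add(Pow(O, 2), Mul(Add(Add(Pow(O, 2), Mul(-12, O)), Pow(O, 2)), O)), -81) = Add(Add(Pow(O, 2), Mul(Add(Mul(-12, O), Mul(2, Pow(O, 2))), O)), -81) = Add(Add(Pow(O, 2), Mul(O, Add(Mul(-12, O), Mul(2, Pow(O, 2))))), -81) = Add(-81, Pow(O, 2), Mul(O, Add(Mul(-12, O), Mul(2, Pow(O, 2))))))
Mul(3034, Pow(Function('E')(Pow(Add(L, -31), Rational(1, 2))), -1)) = Mul(3034, Pow(Add(-81, Mul(-11, Pow(Pow(Add(-17, -31), Rational(1, 2)), 2)), Mul(2, Pow(Pow(Add(-17, -31), Rational(1, 2)), 3))), -1)) = Mul(3034, Pow(Add(-81, Mul(-11, Pow(Pow(-48, Rational(1, 2)), 2)), Mul(2, Pow(Pow(-48, Rational(1, 2)), 3))), -1)) = Mul(3034, Pow(Add(-81, Mul(-11, Pow(Mul(4, I, Pow(3, Rational(1, 2))), 2)), Mul(2, Pow(Mul(4, I, Pow(3, Rational(1, 2))), 3))), -1)) = Mul(3034, Pow(Add(-81, Mul(-11, -48), Mul(2, Mul(-192, I, Pow(3, Rational(1, 2))))), -1)) = Mul(3034, Pow(Add(-81, 528, Mul(-384, I, Pow(3, Rational(1, 2)))), -1)) = Mul(3034, Pow(Add(447, Mul(-384, I, Pow(3, Rational(1, 2)))), -1))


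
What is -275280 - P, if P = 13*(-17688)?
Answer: -45336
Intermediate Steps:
P = -229944
-275280 - P = -275280 - 1*(-229944) = -275280 + 229944 = -45336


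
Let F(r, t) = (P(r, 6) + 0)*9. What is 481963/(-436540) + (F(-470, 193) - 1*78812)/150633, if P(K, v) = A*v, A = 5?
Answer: -106886257259/65757329820 ≈ -1.6255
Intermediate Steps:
P(K, v) = 5*v
F(r, t) = 270 (F(r, t) = (5*6 + 0)*9 = (30 + 0)*9 = 30*9 = 270)
481963/(-436540) + (F(-470, 193) - 1*78812)/150633 = 481963/(-436540) + (270 - 1*78812)/150633 = 481963*(-1/436540) + (270 - 78812)*(1/150633) = -481963/436540 - 78542*1/150633 = -481963/436540 - 78542/150633 = -106886257259/65757329820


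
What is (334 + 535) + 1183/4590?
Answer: 3989893/4590 ≈ 869.26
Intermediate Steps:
(334 + 535) + 1183/4590 = 869 + 1183*(1/4590) = 869 + 1183/4590 = 3989893/4590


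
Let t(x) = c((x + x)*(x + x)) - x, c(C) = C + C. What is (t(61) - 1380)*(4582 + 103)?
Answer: 132711995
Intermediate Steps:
c(C) = 2*C
t(x) = -x + 8*x² (t(x) = 2*((x + x)*(x + x)) - x = 2*((2*x)*(2*x)) - x = 2*(4*x²) - x = 8*x² - x = -x + 8*x²)
(t(61) - 1380)*(4582 + 103) = (61*(-1 + 8*61) - 1380)*(4582 + 103) = (61*(-1 + 488) - 1380)*4685 = (61*487 - 1380)*4685 = (29707 - 1380)*4685 = 28327*4685 = 132711995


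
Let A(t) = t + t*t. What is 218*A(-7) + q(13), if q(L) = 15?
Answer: 9171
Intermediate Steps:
A(t) = t + t²
218*A(-7) + q(13) = 218*(-7*(1 - 7)) + 15 = 218*(-7*(-6)) + 15 = 218*42 + 15 = 9156 + 15 = 9171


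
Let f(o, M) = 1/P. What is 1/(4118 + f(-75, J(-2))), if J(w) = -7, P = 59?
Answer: 59/242963 ≈ 0.00024284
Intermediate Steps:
f(o, M) = 1/59
1/(4118 + f(-75, J(-2))) = 1/(4118 + 1/59) = 1/(242963/59) = 59/242963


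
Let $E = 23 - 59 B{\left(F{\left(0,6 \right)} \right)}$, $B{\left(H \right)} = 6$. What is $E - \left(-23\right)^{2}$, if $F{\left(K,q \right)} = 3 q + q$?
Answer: $-860$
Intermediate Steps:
$F{\left(K,q \right)} = 4 q$
$E = -331$ ($E = 23 - 354 = -331$)
$E - \left(-23\right)^{2} = -331 - \left(-23\right)^{2} = -331 - 529 = -860$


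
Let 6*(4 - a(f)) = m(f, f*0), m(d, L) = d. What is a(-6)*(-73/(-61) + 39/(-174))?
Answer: 17205/3538 ≈ 4.8629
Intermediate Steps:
a(f) = 4 - f/6
a(-6)*(-73/(-61) + 39/(-174)) = (4 - 1/6*(-6))*(-73/(-61) + 39/(-174)) = (4 + 1)*(-73*(-1/61) + 39*(-1/174)) = 5*(73/61 - 13/58) = 5*(3441/3538) = 17205/3538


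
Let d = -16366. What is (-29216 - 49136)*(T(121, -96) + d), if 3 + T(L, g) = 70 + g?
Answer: 1284581040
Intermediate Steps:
T(L, g) = 67 + g (T(L, g) = -3 + (70 + g) = 67 + g)
(-29216 - 49136)*(T(121, -96) + d) = (-29216 - 49136)*((67 - 96) - 16366) = -78352*(-29 - 16366) = -78352*(-16395) = 1284581040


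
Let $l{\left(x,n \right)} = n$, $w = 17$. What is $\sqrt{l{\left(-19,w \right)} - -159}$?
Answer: $4 \sqrt{11} \approx 13.266$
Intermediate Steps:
$\sqrt{l{\left(-19,w \right)} - -159} = \sqrt{17 - -159} = \sqrt{17 + 159} = \sqrt{176} = 4 \sqrt{11}$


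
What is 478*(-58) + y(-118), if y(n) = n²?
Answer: -13800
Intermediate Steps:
478*(-58) + y(-118) = 478*(-58) + (-118)² = -27724 + 13924 = -13800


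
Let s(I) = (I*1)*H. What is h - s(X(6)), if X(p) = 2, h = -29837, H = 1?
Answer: -29839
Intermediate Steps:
s(I) = I (s(I) = (I*1)*1 = I*1 = I)
h - s(X(6)) = -29837 - 1*2 = -29837 - 2 = -29839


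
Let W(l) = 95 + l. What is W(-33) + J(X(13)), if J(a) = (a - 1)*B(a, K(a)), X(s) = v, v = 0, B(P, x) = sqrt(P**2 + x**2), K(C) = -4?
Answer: 58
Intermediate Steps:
X(s) = 0
J(a) = sqrt(16 + a**2)*(-1 + a) (J(a) = (a - 1)*sqrt(a**2 + (-4)**2) = (-1 + a)*sqrt(a**2 + 16) = (-1 + a)*sqrt(16 + a**2) = sqrt(16 + a**2)*(-1 + a))
W(-33) + J(X(13)) = (95 - 33) + sqrt(16 + 0**2)*(-1 + 0) = 62 + sqrt(16 + 0)*(-1) = 62 + sqrt(16)*(-1) = 62 + 4*(-1) = 62 - 4 = 58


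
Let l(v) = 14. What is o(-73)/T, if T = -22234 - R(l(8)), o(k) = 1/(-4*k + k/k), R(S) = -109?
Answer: -1/6482625 ≈ -1.5426e-7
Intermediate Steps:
o(k) = 1/(1 - 4*k) (o(k) = 1/(-4*k + 1) = 1/(1 - 4*k))
T = -22125 (T = -22234 - 1*(-109) = -22234 + 109 = -22125)
o(-73)/T = -1/(-1 + 4*(-73))/(-22125) = -1/(-1 - 292)*(-1/22125) = -1/(-293)*(-1/22125) = -1*(-1/293)*(-1/22125) = (1/293)*(-1/22125) = -1/6482625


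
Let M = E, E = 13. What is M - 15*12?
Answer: -167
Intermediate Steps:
M = 13
M - 15*12 = 13 - 15*12 = 13 - 180 = -167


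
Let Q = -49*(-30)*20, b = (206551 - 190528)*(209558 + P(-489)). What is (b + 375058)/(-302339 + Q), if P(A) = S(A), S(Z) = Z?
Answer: -3350287645/272939 ≈ -12275.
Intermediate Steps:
P(A) = A
b = 3349912587 (b = (206551 - 190528)*(209558 - 489) = 16023*209069 = 3349912587)
Q = 29400 (Q = 1470*20 = 29400)
(b + 375058)/(-302339 + Q) = (3349912587 + 375058)/(-302339 + 29400) = 3350287645/(-272939) = 3350287645*(-1/272939) = -3350287645/272939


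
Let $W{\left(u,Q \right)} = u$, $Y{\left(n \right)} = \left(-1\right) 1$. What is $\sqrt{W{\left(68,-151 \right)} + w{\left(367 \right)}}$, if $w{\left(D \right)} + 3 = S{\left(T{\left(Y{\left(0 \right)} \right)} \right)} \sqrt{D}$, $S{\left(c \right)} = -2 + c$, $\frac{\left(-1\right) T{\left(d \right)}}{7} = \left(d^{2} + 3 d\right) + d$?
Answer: $\sqrt{65 + 19 \sqrt{367}} \approx 20.712$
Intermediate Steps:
$Y{\left(n \right)} = -1$
$T{\left(d \right)} = - 28 d - 7 d^{2}$ ($T{\left(d \right)} = - 7 \left(\left(d^{2} + 3 d\right) + d\right) = - 7 \left(d^{2} + 4 d\right) = - 28 d - 7 d^{2}$)
$w{\left(D \right)} = -3 + 19 \sqrt{D}$ ($w{\left(D \right)} = -3 + \left(-2 - - 7 \left(4 - 1\right)\right) \sqrt{D} = -3 + \left(-2 - \left(-7\right) 3\right) \sqrt{D} = -3 + \left(-2 + 21\right) \sqrt{D} = -3 + 19 \sqrt{D}$)
$\sqrt{W{\left(68,-151 \right)} + w{\left(367 \right)}} = \sqrt{68 - \left(3 - 19 \sqrt{367}\right)} = \sqrt{65 + 19 \sqrt{367}}$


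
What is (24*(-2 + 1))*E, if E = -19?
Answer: 456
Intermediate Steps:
(24*(-2 + 1))*E = (24*(-2 + 1))*(-19) = (24*(-1))*(-19) = -24*(-19) = 456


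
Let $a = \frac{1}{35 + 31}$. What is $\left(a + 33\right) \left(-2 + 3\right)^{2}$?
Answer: $\frac{2179}{66} \approx 33.015$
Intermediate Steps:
$a = \frac{1}{66} \approx 0.015152$
$\left(a + 33\right) \left(-2 + 3\right)^{2} = \left(\frac{1}{66} + 33\right) \left(-2 + 3\right)^{2} = \frac{2179 \cdot 1^{2}}{66} = \frac{2179}{66} \cdot 1 = \frac{2179}{66}$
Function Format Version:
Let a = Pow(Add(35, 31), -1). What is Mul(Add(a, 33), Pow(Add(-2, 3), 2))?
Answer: Rational(2179, 66) ≈ 33.015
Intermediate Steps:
a = Rational(1, 66) (a = Pow(66, -1) = Rational(1, 66) ≈ 0.015152)
Mul(Add(a, 33), Pow(Add(-2, 3), 2)) = Mul(Add(Rational(1, 66), 33), Pow(Add(-2, 3), 2)) = Mul(Rational(2179, 66), Pow(1, 2)) = Mul(Rational(2179, 66), 1) = Rational(2179, 66)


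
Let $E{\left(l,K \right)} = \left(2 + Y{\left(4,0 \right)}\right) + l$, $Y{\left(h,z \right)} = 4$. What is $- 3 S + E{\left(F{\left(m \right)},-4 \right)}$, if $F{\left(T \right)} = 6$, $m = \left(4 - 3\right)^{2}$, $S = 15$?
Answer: $-33$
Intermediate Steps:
$m = 1$ ($m = 1^{2} = 1$)
$E{\left(l,K \right)} = 6 + l$ ($E{\left(l,K \right)} = \left(2 + 4\right) + l = 6 + l$)
$- 3 S + E{\left(F{\left(m \right)},-4 \right)} = \left(-3\right) 15 + \left(6 + 6\right) = -45 + 12 = -33$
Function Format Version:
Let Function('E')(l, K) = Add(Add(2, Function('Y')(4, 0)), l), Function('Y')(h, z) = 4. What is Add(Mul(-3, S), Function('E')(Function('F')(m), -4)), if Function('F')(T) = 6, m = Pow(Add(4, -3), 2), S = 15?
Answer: -33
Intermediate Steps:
m = 1 (m = Pow(1, 2) = 1)
Function('E')(l, K) = Add(6, l) (Function('E')(l, K) = Add(Add(2, 4), l) = Add(6, l))
Add(Mul(-3, S), Function('E')(Function('F')(m), -4)) = Add(Mul(-3, 15), Add(6, 6)) = Add(-45, 12) = -33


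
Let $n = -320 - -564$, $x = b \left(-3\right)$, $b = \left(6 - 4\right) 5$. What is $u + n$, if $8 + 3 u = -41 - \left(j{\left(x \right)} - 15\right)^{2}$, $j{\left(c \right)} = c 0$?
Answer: $\frac{458}{3} \approx 152.67$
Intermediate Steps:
$b = 10$ ($b = 2 \cdot 5 = 10$)
$x = -30$ ($x = 10 \left(-3\right) = -30$)
$j{\left(c \right)} = 0$
$n = 244$ ($n = -320 + 564 = 244$)
$u = - \frac{274}{3}$ ($u = - \frac{8}{3} + \frac{-41 - \left(0 - 15\right)^{2}}{3} = - \frac{8}{3} + \frac{-41 - \left(-15\right)^{2}}{3} = - \frac{8}{3} + \frac{-41 - 225}{3} = - \frac{8}{3} + \frac{1}{3} \left(-266\right) = - \frac{8}{3} - \frac{266}{3} = - \frac{274}{3} \approx -91.333$)
$u + n = - \frac{274}{3} + 244 = \frac{458}{3}$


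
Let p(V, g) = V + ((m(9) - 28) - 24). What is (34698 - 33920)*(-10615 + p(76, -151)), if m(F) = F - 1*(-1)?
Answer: -8232018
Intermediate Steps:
m(F) = 1 + F (m(F) = F + 1 = 1 + F)
p(V, g) = -42 + V (p(V, g) = V + (((1 + 9) - 28) - 24) = V + ((10 - 28) - 24) = V + (-18 - 24) = V - 42 = -42 + V)
(34698 - 33920)*(-10615 + p(76, -151)) = (34698 - 33920)*(-10615 + (-42 + 76)) = 778*(-10615 + 34) = 778*(-10581) = -8232018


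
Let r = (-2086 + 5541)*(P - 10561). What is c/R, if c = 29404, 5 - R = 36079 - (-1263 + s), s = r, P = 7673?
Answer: -29404/10015377 ≈ -0.0029359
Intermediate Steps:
r = -9978040 (r = (-2086 + 5541)*(7673 - 10561) = 3455*(-2888) = -9978040)
s = -9978040
R = -10015377 (R = 5 - (36079 - (-1263 - 9978040)) = 5 - (36079 - 1*(-9979303)) = 5 - (36079 + 9979303) = 5 - 1*10015382 = 5 - 10015382 = -10015377)
c/R = 29404/(-10015377) = 29404*(-1/10015377) = -29404/10015377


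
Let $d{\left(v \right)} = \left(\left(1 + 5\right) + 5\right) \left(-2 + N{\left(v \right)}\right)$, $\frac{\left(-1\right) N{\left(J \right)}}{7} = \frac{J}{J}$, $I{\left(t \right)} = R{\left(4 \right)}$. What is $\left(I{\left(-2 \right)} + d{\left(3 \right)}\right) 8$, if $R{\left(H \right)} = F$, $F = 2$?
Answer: $-776$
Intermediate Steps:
$R{\left(H \right)} = 2$
$I{\left(t \right)} = 2$
$N{\left(J \right)} = -7$ ($N{\left(J \right)} = - 7 \frac{J}{J} = \left(-7\right) 1 = -7$)
$d{\left(v \right)} = -99$ ($d{\left(v \right)} = \left(\left(1 + 5\right) + 5\right) \left(-2 - 7\right) = \left(6 + 5\right) \left(-9\right) = 11 \left(-9\right) = -99$)
$\left(I{\left(-2 \right)} + d{\left(3 \right)}\right) 8 = \left(2 - 99\right) 8 = \left(-97\right) 8 = -776$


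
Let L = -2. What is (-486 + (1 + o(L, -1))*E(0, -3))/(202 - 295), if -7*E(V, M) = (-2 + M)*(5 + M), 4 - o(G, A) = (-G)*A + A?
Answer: 3322/651 ≈ 5.1029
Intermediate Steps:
o(G, A) = 4 - A + A*G (o(G, A) = 4 - ((-G)*A + A) = 4 - (-A*G + A) = 4 - (A - A*G) = 4 + (-A + A*G) = 4 - A + A*G)
E(V, M) = -(-2 + M)*(5 + M)/7
(-486 + (1 + o(L, -1))*E(0, -3))/(202 - 295) = (-486 + (1 + (4 - 1*(-1) - 1*(-2)))*(10/7 - 3/7*(-3) - ⅐*(-3)²))/(202 - 295) = (-486 + (1 + (4 + 1 + 2))*(10/7 + 9/7 - ⅐*9))/(-93) = (-486 + (1 + 7)*(10/7 + 9/7 - 9/7))*(-1/93) = (-486 + 8*(10/7))*(-1/93) = (-486 + 80/7)*(-1/93) = -3322/7*(-1/93) = 3322/651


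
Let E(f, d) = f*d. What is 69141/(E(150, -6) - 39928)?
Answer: -69141/40828 ≈ -1.6935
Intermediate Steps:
E(f, d) = d*f
69141/(E(150, -6) - 39928) = 69141/(-6*150 - 39928) = 69141/(-900 - 39928) = 69141/(-40828) = 69141*(-1/40828) = -69141/40828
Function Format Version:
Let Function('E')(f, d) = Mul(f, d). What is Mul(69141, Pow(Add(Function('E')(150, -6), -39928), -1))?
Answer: Rational(-69141, 40828) ≈ -1.6935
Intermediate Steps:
Function('E')(f, d) = Mul(d, f)
Mul(69141, Pow(Add(Function('E')(150, -6), -39928), -1)) = Mul(69141, Pow(Add(Mul(-6, 150), -39928), -1)) = Mul(69141, Pow(Add(-900, -39928), -1)) = Mul(69141, Pow(-40828, -1)) = Mul(69141, Rational(-1, 40828)) = Rational(-69141, 40828)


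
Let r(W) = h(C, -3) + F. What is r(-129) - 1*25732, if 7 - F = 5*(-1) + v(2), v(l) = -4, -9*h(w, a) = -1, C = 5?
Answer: -231443/9 ≈ -25716.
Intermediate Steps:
h(w, a) = ⅑ (h(w, a) = -⅑*(-1) = ⅑)
F = 16 (F = 7 - (5*(-1) - 4) = 7 - (-5 - 4) = 7 - 1*(-9) = 7 + 9 = 16)
r(W) = 145/9 (r(W) = ⅑ + 16 = 145/9)
r(-129) - 1*25732 = 145/9 - 1*25732 = 145/9 - 25732 = -231443/9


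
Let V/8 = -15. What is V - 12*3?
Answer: -156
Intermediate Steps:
V = -120 (V = 8*(-15) = -120)
V - 12*3 = -120 - 12*3 = -120 - 36 = -156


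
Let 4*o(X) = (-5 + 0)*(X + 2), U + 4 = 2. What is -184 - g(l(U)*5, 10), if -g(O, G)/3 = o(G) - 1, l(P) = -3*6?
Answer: -232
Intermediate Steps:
U = -2 (U = -4 + 2 = -2)
o(X) = -5/2 - 5*X/4 (o(X) = ((-5 + 0)*(X + 2))/4 = (-5*(2 + X))/4 = (-10 - 5*X)/4 = -5/2 - 5*X/4)
l(P) = -18
g(O, G) = 21/2 + 15*G/4 (g(O, G) = -3*((-5/2 - 5*G/4) - 1) = -3*(-7/2 - 5*G/4) = 21/2 + 15*G/4)
-184 - g(l(U)*5, 10) = -184 - (21/2 + (15/4)*10) = -184 - (21/2 + 75/2) = -184 - 1*48 = -184 - 48 = -232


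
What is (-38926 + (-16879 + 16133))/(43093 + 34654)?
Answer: -39672/77747 ≈ -0.51027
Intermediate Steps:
(-38926 + (-16879 + 16133))/(43093 + 34654) = (-38926 - 746)/77747 = -39672*1/77747 = -39672/77747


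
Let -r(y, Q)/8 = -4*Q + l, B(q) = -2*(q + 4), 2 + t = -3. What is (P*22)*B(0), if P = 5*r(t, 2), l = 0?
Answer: -56320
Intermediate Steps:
t = -5 (t = -2 - 3 = -5)
B(q) = -8 - 2*q (B(q) = -2*(4 + q) = -8 - 2*q)
r(y, Q) = 32*Q (r(y, Q) = -8*(-4*Q + 0) = -(-32)*Q = 32*Q)
P = 320 (P = 5*(32*2) = 5*64 = 320)
(P*22)*B(0) = (320*22)*(-8 - 2*0) = 7040*(-8 + 0) = 7040*(-8) = -56320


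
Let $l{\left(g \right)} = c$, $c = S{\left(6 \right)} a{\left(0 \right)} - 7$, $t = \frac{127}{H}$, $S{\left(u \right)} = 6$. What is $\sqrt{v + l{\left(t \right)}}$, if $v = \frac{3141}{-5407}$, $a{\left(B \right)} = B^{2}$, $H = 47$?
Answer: $\frac{i \sqrt{221632930}}{5407} \approx 2.7533 i$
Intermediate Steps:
$t = \frac{127}{47} \approx 2.7021$
$v = - \frac{3141}{5407}$ ($v = 3141 \left(- \frac{1}{5407}\right) = - \frac{3141}{5407} \approx -0.58091$)
$c = -7$ ($c = 6 \cdot 0^{2} - 7 = 6 \cdot 0 - 7 = 0 - 7 = -7$)
$l{\left(g \right)} = -7$
$\sqrt{v + l{\left(t \right)}} = \sqrt{- \frac{3141}{5407} - 7} = \sqrt{- \frac{40990}{5407}} = \frac{i \sqrt{221632930}}{5407}$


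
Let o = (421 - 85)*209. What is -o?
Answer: -70224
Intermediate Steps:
o = 70224 (o = 336*209 = 70224)
-o = -1*70224 = -70224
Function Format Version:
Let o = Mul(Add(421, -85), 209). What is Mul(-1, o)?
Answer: -70224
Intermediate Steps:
o = 70224 (o = Mul(336, 209) = 70224)
Mul(-1, o) = Mul(-1, 70224) = -70224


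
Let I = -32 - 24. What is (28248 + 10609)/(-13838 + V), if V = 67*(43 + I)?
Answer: -38857/14709 ≈ -2.6417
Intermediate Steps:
I = -56
V = -871 (V = 67*(43 - 56) = 67*(-13) = -871)
(28248 + 10609)/(-13838 + V) = (28248 + 10609)/(-13838 - 871) = 38857/(-14709) = 38857*(-1/14709) = -38857/14709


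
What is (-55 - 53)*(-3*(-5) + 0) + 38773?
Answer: 37153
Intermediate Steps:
(-55 - 53)*(-3*(-5) + 0) + 38773 = -108*(15 + 0) + 38773 = -108*15 + 38773 = -1620 + 38773 = 37153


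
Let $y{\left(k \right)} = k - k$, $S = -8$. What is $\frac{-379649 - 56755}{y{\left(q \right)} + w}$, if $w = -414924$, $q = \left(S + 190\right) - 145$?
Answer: $\frac{36367}{34577} \approx 1.0518$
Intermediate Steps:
$q = 37$ ($q = \left(-8 + 190\right) - 145 = 182 - 145 = 37$)
$y{\left(k \right)} = 0$
$\frac{-379649 - 56755}{y{\left(q \right)} + w} = \frac{-379649 - 56755}{0 - 414924} = - \frac{436404}{-414924} = \left(-436404\right) \left(- \frac{1}{414924}\right) = \frac{36367}{34577}$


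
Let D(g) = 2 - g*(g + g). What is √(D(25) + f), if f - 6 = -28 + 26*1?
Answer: 2*I*√311 ≈ 35.27*I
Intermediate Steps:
D(g) = 2 - 2*g² (D(g) = 2 - g*2*g = 2 - 2*g²)
f = 4 (f = 6 + (-28 + 26*1) = 6 + (-28 + 26) = 6 - 2 = 4)
√(D(25) + f) = √((2 - 2*25²) + 4) = √((2 - 2*625) + 4) = √((2 - 1250) + 4) = √(-1248 + 4) = √(-1244) = 2*I*√311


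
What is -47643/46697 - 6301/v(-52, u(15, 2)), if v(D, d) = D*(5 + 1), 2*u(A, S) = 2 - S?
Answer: 279373181/14569464 ≈ 19.175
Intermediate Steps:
u(A, S) = 1 - S/2 (u(A, S) = (2 - S)/2 = 1 - S/2)
v(D, d) = 6*D (v(D, d) = D*6 = 6*D)
-47643/46697 - 6301/v(-52, u(15, 2)) = -47643/46697 - 6301/(6*(-52)) = -47643*1/46697 - 6301/(-312) = -47643/46697 - 6301*(-1/312) = -47643/46697 + 6301/312 = 279373181/14569464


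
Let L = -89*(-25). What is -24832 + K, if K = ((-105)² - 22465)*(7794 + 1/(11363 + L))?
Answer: -302972291084/3397 ≈ -8.9188e+7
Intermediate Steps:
L = 2225
K = -302887936780/3397 (K = ((-105)² - 22465)*(7794 + 1/(11363 + 2225)) = (11025 - 22465)*(7794 + 1/13588) = -11440*(7794 + 1/13588) = -11440*105904873/13588 = -302887936780/3397 ≈ -8.9163e+7)
-24832 + K = -24832 - 302887936780/3397 = -302972291084/3397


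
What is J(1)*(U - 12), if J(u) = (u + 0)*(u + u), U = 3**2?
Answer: -6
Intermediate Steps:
U = 9
J(u) = 2*u**2 (J(u) = u*(2*u) = 2*u**2)
J(1)*(U - 12) = (2*1**2)*(9 - 12) = (2*1)*(-3) = 2*(-3) = -6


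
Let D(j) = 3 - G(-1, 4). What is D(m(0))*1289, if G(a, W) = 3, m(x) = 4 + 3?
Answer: 0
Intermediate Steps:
m(x) = 7
D(j) = 0 (D(j) = 3 - 1*3 = 3 - 3 = 0)
D(m(0))*1289 = 0*1289 = 0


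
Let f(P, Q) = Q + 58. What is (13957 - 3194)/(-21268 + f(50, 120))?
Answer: -10763/21090 ≈ -0.51034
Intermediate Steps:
f(P, Q) = 58 + Q
(13957 - 3194)/(-21268 + f(50, 120)) = (13957 - 3194)/(-21268 + (58 + 120)) = 10763/(-21268 + 178) = 10763/(-21090) = 10763*(-1/21090) = -10763/21090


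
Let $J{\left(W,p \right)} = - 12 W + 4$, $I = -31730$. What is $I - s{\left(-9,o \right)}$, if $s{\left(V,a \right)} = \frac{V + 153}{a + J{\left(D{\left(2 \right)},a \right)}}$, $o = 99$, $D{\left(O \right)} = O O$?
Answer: $- \frac{1745294}{55} \approx -31733.0$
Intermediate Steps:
$D{\left(O \right)} = O^{2}$
$J{\left(W,p \right)} = 4 - 12 W$
$s{\left(V,a \right)} = \frac{153 + V}{-44 + a}$ ($s{\left(V,a \right)} = \frac{V + 153}{a + \left(4 - 12 \cdot 2^{2}\right)} = \frac{153 + V}{a + \left(4 - 48\right)} = \frac{153 + V}{a - 44} = \frac{153 + V}{-44 + a}$)
$I - s{\left(-9,o \right)} = -31730 - \frac{153 - 9}{-44 + 99} = -31730 - \frac{1}{55} \cdot 144 = -31730 - \frac{144}{55} = - \frac{1745294}{55}$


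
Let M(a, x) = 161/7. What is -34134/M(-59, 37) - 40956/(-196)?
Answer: -1437069/1127 ≈ -1275.1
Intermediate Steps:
M(a, x) = 23 (M(a, x) = 161*(1/7) = 23)
-34134/M(-59, 37) - 40956/(-196) = -34134/23 - 40956/(-196) = -34134*1/23 - 40956*(-1/196) = -34134/23 + 10239/49 = -1437069/1127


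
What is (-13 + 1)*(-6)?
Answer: 72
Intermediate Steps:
(-13 + 1)*(-6) = -12*(-6) = 72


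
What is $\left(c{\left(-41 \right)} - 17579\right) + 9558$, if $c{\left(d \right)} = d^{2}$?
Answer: $-6340$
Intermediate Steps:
$\left(c{\left(-41 \right)} - 17579\right) + 9558 = \left(\left(-41\right)^{2} - 17579\right) + 9558 = \left(1681 - 17579\right) + 9558 = -15898 + 9558 = -6340$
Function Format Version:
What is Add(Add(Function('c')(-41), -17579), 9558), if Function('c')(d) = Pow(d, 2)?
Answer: -6340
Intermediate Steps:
Add(Add(Function('c')(-41), -17579), 9558) = Add(Add(Pow(-41, 2), -17579), 9558) = Add(Add(1681, -17579), 9558) = Add(-15898, 9558) = -6340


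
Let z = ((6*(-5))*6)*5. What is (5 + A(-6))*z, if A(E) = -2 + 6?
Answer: -8100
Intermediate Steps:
A(E) = 4
z = -900 (z = -30*6*5 = -180*5 = -900)
(5 + A(-6))*z = (5 + 4)*(-900) = 9*(-900) = -8100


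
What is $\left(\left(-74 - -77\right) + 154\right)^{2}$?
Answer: $24649$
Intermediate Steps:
$\left(\left(-74 - -77\right) + 154\right)^{2} = \left(\left(-74 + 77\right) + 154\right)^{2} = \left(3 + 154\right)^{2} = 157^{2} = 24649$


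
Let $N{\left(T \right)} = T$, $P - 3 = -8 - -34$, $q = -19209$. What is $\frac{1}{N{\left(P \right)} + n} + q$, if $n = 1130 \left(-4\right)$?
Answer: $- \frac{86267620}{4491} \approx -19209.0$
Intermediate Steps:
$P = 29$ ($P = 3 - -26 = 3 + \left(-8 + 34\right) = 3 + 26 = 29$)
$n = -4520$
$\frac{1}{N{\left(P \right)} + n} + q = \frac{1}{29 - 4520} - 19209 = \frac{1}{-4491} - 19209 = - \frac{1}{4491} - 19209 = - \frac{86267620}{4491}$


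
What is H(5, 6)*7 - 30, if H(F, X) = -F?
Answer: -65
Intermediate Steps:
H(5, 6)*7 - 30 = -1*5*7 - 30 = -5*7 - 30 = -35 - 30 = -65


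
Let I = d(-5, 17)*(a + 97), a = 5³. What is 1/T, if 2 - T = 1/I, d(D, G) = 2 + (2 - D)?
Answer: 1998/3995 ≈ 0.50012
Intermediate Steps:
a = 125
d(D, G) = 4 - D
I = 1998 (I = (4 - 1*(-5))*(125 + 97) = (4 + 5)*222 = 9*222 = 1998)
T = 3995/1998 (T = 2 - 1/1998 = 3995/1998 ≈ 1.9995)
1/T = 1/(3995/1998) = 1998/3995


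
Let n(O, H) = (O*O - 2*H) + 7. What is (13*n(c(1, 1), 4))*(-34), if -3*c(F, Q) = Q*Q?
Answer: 3536/9 ≈ 392.89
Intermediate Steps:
c(F, Q) = -Q²/3 (c(F, Q) = -Q*Q/3 = -Q²/3)
n(O, H) = 7 + O² - 2*H (n(O, H) = (O² - 2*H) + 7 = 7 + O² - 2*H)
(13*n(c(1, 1), 4))*(-34) = (13*(7 + (-⅓*1²)² - 2*4))*(-34) = (13*(7 + (-⅓*1)² - 8))*(-34) = (13*(7 + (-⅓)² - 8))*(-34) = (13*(7 + ⅑ - 8))*(-34) = (13*(-8/9))*(-34) = -104/9*(-34) = 3536/9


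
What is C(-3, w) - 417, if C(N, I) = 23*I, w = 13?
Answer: -118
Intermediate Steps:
C(-3, w) - 417 = 23*13 - 417 = 299 - 417 = -118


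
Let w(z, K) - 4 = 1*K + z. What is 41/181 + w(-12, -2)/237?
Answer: 7907/42897 ≈ 0.18433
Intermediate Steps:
w(z, K) = 4 + K + z (w(z, K) = 4 + (1*K + z) = 4 + (K + z) = 4 + K + z)
41/181 + w(-12, -2)/237 = 41/181 + (4 - 2 - 12)/237 = 41*(1/181) - 10*1/237 = 41/181 - 10/237 = 7907/42897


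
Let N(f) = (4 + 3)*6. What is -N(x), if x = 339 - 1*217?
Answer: -42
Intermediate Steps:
x = 122 (x = 339 - 217 = 122)
N(f) = 42 (N(f) = 7*6 = 42)
-N(x) = -1*42 = -42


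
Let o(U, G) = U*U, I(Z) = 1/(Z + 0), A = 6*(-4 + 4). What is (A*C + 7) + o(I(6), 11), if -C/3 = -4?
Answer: 253/36 ≈ 7.0278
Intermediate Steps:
C = 12 (C = -3*(-4) = 12)
A = 0 (A = 6*0 = 0)
I(Z) = 1/Z
o(U, G) = U²
(A*C + 7) + o(I(6), 11) = (0*12 + 7) + (1/6)² = (0 + 7) + (⅙)² = 7 + 1/36 = 253/36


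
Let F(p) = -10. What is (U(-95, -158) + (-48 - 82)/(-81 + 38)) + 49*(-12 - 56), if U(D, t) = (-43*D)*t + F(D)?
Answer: -27897066/43 ≈ -6.4877e+5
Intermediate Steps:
U(D, t) = -10 - 43*D*t (U(D, t) = (-43*D)*t - 10 = -43*D*t - 10 = -10 - 43*D*t)
(U(-95, -158) + (-48 - 82)/(-81 + 38)) + 49*(-12 - 56) = ((-10 - 43*(-95)*(-158)) + (-48 - 82)/(-81 + 38)) + 49*(-12 - 56) = ((-10 - 645430) - 130/(-43)) + 49*(-68) = (-645440 - 1/43*(-130)) - 3332 = (-645440 + 130/43) - 3332 = -27753790/43 - 3332 = -27897066/43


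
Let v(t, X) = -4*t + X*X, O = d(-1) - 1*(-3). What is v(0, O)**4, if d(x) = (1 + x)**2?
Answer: 6561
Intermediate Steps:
O = 3 (O = (1 - 1)**2 - 1*(-3) = 0**2 + 3 = 0 + 3 = 3)
v(t, X) = X**2 - 4*t (v(t, X) = -4*t + X**2 = X**2 - 4*t)
v(0, O)**4 = (3**2 - 4*0)**4 = (9 + 0)**4 = 9**4 = 6561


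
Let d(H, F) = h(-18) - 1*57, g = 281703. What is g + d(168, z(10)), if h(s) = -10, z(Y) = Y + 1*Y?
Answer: 281636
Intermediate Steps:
z(Y) = 2*Y (z(Y) = Y + Y = 2*Y)
d(H, F) = -67 (d(H, F) = -10 - 1*57 = -10 - 57 = -67)
g + d(168, z(10)) = 281703 - 67 = 281636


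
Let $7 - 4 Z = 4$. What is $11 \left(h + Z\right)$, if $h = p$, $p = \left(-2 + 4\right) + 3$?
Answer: $\frac{253}{4} \approx 63.25$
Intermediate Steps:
$Z = \frac{3}{4}$ ($Z = \frac{7}{4} - 1 = \frac{3}{4} \approx 0.75$)
$p = 5$ ($p = 2 + 3 = 5$)
$h = 5$
$11 \left(h + Z\right) = 11 \left(5 + \frac{3}{4}\right) = 11 \cdot \frac{23}{4} = \frac{253}{4}$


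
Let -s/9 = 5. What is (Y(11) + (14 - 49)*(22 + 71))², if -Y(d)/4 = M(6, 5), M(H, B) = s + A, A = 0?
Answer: 9455625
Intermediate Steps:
s = -45 (s = -9*5 = -45)
M(H, B) = -45 (M(H, B) = -45 + 0 = -45)
Y(d) = 180 (Y(d) = -4*(-45) = 180)
(Y(11) + (14 - 49)*(22 + 71))² = (180 + (14 - 49)*(22 + 71))² = (180 - 35*93)² = (180 - 3255)² = (-3075)² = 9455625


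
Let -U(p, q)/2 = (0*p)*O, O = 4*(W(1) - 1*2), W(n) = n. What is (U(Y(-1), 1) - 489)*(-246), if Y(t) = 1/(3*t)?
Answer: 120294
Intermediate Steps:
Y(t) = 1/(3*t)
O = -4 (O = 4*(1 - 1*2) = 4*(1 - 2) = 4*(-1) = -4)
U(p, q) = 0 (U(p, q) = -2*0*p*(-4) = -0*(-4) = -2*0 = 0)
(U(Y(-1), 1) - 489)*(-246) = (0 - 489)*(-246) = -489*(-246) = 120294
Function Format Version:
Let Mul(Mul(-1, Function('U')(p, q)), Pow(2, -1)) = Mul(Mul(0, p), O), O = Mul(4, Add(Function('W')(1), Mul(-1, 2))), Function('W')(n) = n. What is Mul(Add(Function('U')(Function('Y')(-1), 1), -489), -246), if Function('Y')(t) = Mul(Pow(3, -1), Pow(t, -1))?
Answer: 120294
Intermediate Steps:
Function('Y')(t) = Mul(Rational(1, 3), Pow(t, -1))
O = -4 (O = Mul(4, Add(1, Mul(-1, 2))) = Mul(4, Add(1, -2)) = Mul(4, -1) = -4)
Function('U')(p, q) = 0 (Function('U')(p, q) = Mul(-2, Mul(Mul(0, p), -4)) = Mul(-2, Mul(0, -4)) = Mul(-2, 0) = 0)
Mul(Add(Function('U')(Function('Y')(-1), 1), -489), -246) = Mul(Add(0, -489), -246) = Mul(-489, -246) = 120294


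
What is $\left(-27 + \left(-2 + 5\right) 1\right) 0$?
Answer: $0$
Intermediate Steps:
$\left(-27 + \left(-2 + 5\right) 1\right) 0 = \left(-27 + 3 \cdot 1\right) 0 = \left(-27 + 3\right) 0 = \left(-24\right) 0 = 0$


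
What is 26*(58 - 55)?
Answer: 78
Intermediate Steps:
26*(58 - 55) = 26*3 = 78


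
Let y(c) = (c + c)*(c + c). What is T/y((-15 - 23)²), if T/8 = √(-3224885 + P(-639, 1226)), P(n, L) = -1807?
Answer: I*√806673/521284 ≈ 0.001723*I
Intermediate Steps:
y(c) = 4*c² (y(c) = (2*c)*(2*c) = 4*c²)
T = 16*I*√806673 (T = 8*√(-3224885 - 1807) = 8*√(-3226692) = 8*(2*I*√806673) = 16*I*√806673 ≈ 14370.0*I)
T/y((-15 - 23)²) = (16*I*√806673)/((4*((-15 - 23)²)²)) = (16*I*√806673)/((4*((-38)²)²)) = (16*I*√806673)/((4*1444²)) = (16*I*√806673)/((4*2085136)) = (16*I*√806673)/8340544 = (16*I*√806673)*(1/8340544) = I*√806673/521284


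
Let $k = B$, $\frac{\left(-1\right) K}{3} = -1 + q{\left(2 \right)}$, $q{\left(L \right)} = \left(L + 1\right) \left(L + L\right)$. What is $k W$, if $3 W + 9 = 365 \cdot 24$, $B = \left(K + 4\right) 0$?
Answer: $0$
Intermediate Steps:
$q{\left(L \right)} = 2 L \left(1 + L\right)$ ($q{\left(L \right)} = \left(1 + L\right) 2 L = 2 L \left(1 + L\right)$)
$K = -33$ ($K = - 3 \left(-1 + 2 \cdot 2 \left(1 + 2\right)\right) = - 3 \left(-1 + 2 \cdot 2 \cdot 3\right) = - 3 \left(-1 + 12\right) = \left(-3\right) 11 = -33$)
$B = 0$ ($B = \left(-33 + 4\right) 0 = \left(-29\right) 0 = 0$)
$k = 0$
$W = 2917$ ($W = -3 + \frac{365 \cdot 24}{3} = -3 + \frac{1}{3} \cdot 8760 = -3 + 2920 = 2917$)
$k W = 0 \cdot 2917 = 0$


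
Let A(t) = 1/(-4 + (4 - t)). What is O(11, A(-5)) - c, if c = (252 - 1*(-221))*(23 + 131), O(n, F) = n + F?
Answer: -364154/5 ≈ -72831.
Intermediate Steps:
A(t) = -1/t (A(t) = 1/(-t) = -1/t)
O(n, F) = F + n
c = 72842 (c = (252 + 221)*154 = 473*154 = 72842)
O(11, A(-5)) - c = (-1/(-5) + 11) - 1*72842 = (-1*(-⅕) + 11) - 72842 = (⅕ + 11) - 72842 = 56/5 - 72842 = -364154/5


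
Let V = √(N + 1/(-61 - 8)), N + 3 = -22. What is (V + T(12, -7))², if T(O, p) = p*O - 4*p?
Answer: (3864 - I*√119094)²/4761 ≈ 3111.0 - 560.16*I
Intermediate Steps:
N = -25 (N = -3 - 22 = -25)
T(O, p) = -4*p + O*p (T(O, p) = O*p - 4*p = -4*p + O*p)
V = I*√119094/69 (V = √(-25 + 1/(-61 - 8)) = √(-25 + 1/(-69)) = √(-25 - 1/69) = √(-1726/69) = I*√119094/69 ≈ 5.0014*I)
(V + T(12, -7))² = (I*√119094/69 - 7*(-4 + 12))² = (I*√119094/69 - 7*8)² = (I*√119094/69 - 56)² = (-56 + I*√119094/69)²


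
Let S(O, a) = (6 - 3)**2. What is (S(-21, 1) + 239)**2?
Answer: 61504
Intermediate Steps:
S(O, a) = 9 (S(O, a) = 3**2 = 9)
(S(-21, 1) + 239)**2 = (9 + 239)**2 = 248**2 = 61504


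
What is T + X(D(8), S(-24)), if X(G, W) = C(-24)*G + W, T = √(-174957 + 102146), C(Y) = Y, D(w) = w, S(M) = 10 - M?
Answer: -158 + I*√72811 ≈ -158.0 + 269.83*I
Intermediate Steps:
T = I*√72811 (T = √(-72811) = I*√72811 ≈ 269.83*I)
X(G, W) = W - 24*G (X(G, W) = -24*G + W = W - 24*G)
T + X(D(8), S(-24)) = I*√72811 + ((10 - 1*(-24)) - 24*8) = I*√72811 + ((10 + 24) - 192) = I*√72811 + (34 - 192) = I*√72811 - 158 = -158 + I*√72811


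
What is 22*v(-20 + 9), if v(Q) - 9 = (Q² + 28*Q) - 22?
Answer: -4400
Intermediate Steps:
v(Q) = -13 + Q² + 28*Q (v(Q) = 9 + ((Q² + 28*Q) - 22) = 9 + (-22 + Q² + 28*Q) = -13 + Q² + 28*Q)
22*v(-20 + 9) = 22*(-13 + (-20 + 9)² + 28*(-20 + 9)) = 22*(-13 + (-11)² + 28*(-11)) = 22*(-13 + 121 - 308) = 22*(-200) = -4400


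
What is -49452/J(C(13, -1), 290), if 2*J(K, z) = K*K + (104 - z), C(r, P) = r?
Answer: 98904/17 ≈ 5817.9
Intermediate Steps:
J(K, z) = 52 + K²/2 - z/2 (J(K, z) = (K*K + (104 - z))/2 = (K² + (104 - z))/2 = (104 + K² - z)/2 = 52 + K²/2 - z/2)
-49452/J(C(13, -1), 290) = -49452/(52 + (½)*13² - ½*290) = -49452/(52 + (½)*169 - 145) = -49452/(52 + 169/2 - 145) = -49452/(-17/2) = -49452*(-2/17) = 98904/17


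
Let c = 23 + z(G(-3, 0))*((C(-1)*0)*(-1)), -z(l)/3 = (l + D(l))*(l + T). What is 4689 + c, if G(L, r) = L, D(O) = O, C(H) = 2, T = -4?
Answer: 4712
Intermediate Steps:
z(l) = -6*l*(-4 + l) (z(l) = -3*(l + l)*(l - 4) = -3*2*l*(-4 + l) = -6*l*(-4 + l))
c = 23 (c = 23 + (6*(-3)*(4 - 1*(-3)))*((2*0)*(-1)) = 23 + (6*(-3)*(4 + 3))*(0*(-1)) = 23 + (6*(-3)*7)*0 = 23 - 126*0 = 23 + 0 = 23)
4689 + c = 4689 + 23 = 4712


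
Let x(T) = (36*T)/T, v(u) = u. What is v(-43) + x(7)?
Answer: -7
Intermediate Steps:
x(T) = 36
v(-43) + x(7) = -43 + 36 = -7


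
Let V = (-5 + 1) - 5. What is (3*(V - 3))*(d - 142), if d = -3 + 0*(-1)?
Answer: 5220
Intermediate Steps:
d = -3 (d = -3 + 0 = -3)
V = -9 (V = -4 - 5 = -9)
(3*(V - 3))*(d - 142) = (3*(-9 - 3))*(-3 - 142) = (3*(-12))*(-145) = -36*(-145) = 5220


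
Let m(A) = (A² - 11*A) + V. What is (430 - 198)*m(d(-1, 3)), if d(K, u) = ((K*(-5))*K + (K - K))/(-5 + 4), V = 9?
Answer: -4872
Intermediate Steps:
d(K, u) = 5*K² (d(K, u) = ((-5*K)*K + 0)/(-1) = (-5*K² + 0)*(-1) = -5*K²*(-1) = 5*K²)
m(A) = 9 + A² - 11*A (m(A) = (A² - 11*A) + 9 = 9 + A² - 11*A)
(430 - 198)*m(d(-1, 3)) = (430 - 198)*(9 + (5*(-1)²)² - 55*(-1)²) = 232*(9 + (5*1)² - 55) = 232*(9 + 5² - 11*5) = 232*(9 + 25 - 55) = 232*(-21) = -4872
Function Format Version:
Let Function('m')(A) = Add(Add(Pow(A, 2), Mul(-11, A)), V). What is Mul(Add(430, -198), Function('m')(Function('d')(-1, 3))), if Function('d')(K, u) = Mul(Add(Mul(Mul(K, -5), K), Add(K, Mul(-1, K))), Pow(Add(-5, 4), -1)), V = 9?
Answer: -4872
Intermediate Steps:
Function('d')(K, u) = Mul(5, Pow(K, 2)) (Function('d')(K, u) = Mul(Add(Mul(Mul(-5, K), K), 0), Pow(-1, -1)) = Mul(Add(Mul(-5, Pow(K, 2)), 0), -1) = Mul(Mul(-5, Pow(K, 2)), -1) = Mul(5, Pow(K, 2)))
Function('m')(A) = Add(9, Pow(A, 2), Mul(-11, A)) (Function('m')(A) = Add(Add(Pow(A, 2), Mul(-11, A)), 9) = Add(9, Pow(A, 2), Mul(-11, A)))
Mul(Add(430, -198), Function('m')(Function('d')(-1, 3))) = Mul(Add(430, -198), Add(9, Pow(Mul(5, Pow(-1, 2)), 2), Mul(-11, Mul(5, Pow(-1, 2))))) = Mul(232, Add(9, Pow(Mul(5, 1), 2), Mul(-11, Mul(5, 1)))) = Mul(232, Add(9, Pow(5, 2), Mul(-11, 5))) = Mul(232, Add(9, 25, -55)) = Mul(232, -21) = -4872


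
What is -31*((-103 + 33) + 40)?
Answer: 930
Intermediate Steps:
-31*((-103 + 33) + 40) = -31*(-70 + 40) = -31*(-30) = 930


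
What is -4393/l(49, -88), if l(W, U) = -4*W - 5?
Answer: 4393/201 ≈ 21.856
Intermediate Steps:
l(W, U) = -5 - 4*W
-4393/l(49, -88) = -4393/(-5 - 4*49) = -4393/(-5 - 196) = -4393/(-201) = -4393*(-1/201) = 4393/201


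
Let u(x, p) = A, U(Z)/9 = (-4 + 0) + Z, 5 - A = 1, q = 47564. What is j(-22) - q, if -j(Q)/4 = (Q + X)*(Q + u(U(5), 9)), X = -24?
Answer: -50876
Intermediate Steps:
A = 4 (A = 5 - 1*1 = 5 - 1 = 4)
U(Z) = -36 + 9*Z (U(Z) = 9*((-4 + 0) + Z) = 9*(-4 + Z) = -36 + 9*Z)
u(x, p) = 4
j(Q) = -4*(-24 + Q)*(4 + Q) (j(Q) = -4*(Q - 24)*(Q + 4) = -4*(-24 + Q)*(4 + Q))
j(-22) - q = (384 - 4*(-22)² + 80*(-22)) - 1*47564 = (384 - 4*484 - 1760) - 47564 = (384 - 1936 - 1760) - 47564 = -3312 - 47564 = -50876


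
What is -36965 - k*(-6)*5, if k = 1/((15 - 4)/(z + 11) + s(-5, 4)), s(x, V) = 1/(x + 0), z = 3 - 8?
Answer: -1810385/49 ≈ -36947.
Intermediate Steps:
z = -5
s(x, V) = 1/x
k = 30/49 (k = 1/((15 - 4)/(-5 + 11) + 1/(-5)) = 1/(11/6 - ⅕) = 1/(49/30) = 30/49 ≈ 0.61224)
-36965 - k*(-6)*5 = -36965 - (30/49)*(-6)*5 = -36965 - (-180)*5/49 = -36965 - 1*(-900/49) = -36965 + 900/49 = -1810385/49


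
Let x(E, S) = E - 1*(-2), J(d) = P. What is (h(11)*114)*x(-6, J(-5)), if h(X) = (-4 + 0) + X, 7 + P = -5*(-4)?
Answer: -3192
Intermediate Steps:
P = 13 (P = -7 - 5*(-4) = -7 + 20 = 13)
J(d) = 13
h(X) = -4 + X
x(E, S) = 2 + E (x(E, S) = E + 2 = 2 + E)
(h(11)*114)*x(-6, J(-5)) = ((-4 + 11)*114)*(2 - 6) = (7*114)*(-4) = 798*(-4) = -3192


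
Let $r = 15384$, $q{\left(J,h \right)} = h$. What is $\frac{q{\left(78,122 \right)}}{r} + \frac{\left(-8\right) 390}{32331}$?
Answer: $- \frac{564791}{6376668} \approx -0.088572$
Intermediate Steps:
$\frac{q{\left(78,122 \right)}}{r} + \frac{\left(-8\right) 390}{32331} = \frac{122}{15384} + \frac{\left(-8\right) 390}{32331} = 122 \cdot \frac{1}{15384} - \frac{80}{829} = \frac{61}{7692} - \frac{80}{829} = - \frac{564791}{6376668}$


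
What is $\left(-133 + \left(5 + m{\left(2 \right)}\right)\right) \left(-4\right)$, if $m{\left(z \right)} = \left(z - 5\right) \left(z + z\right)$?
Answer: $560$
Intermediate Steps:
$m{\left(z \right)} = 2 z \left(-5 + z\right)$ ($m{\left(z \right)} = \left(-5 + z\right) 2 z = 2 z \left(-5 + z\right)$)
$\left(-133 + \left(5 + m{\left(2 \right)}\right)\right) \left(-4\right) = \left(-133 + \left(5 + 2 \cdot 2 \left(-5 + 2\right)\right)\right) \left(-4\right) = \left(-133 + \left(5 + 2 \cdot 2 \left(-3\right)\right)\right) \left(-4\right) = \left(-133 + \left(5 - 12\right)\right) \left(-4\right) = \left(-133 - 7\right) \left(-4\right) = \left(-140\right) \left(-4\right) = 560$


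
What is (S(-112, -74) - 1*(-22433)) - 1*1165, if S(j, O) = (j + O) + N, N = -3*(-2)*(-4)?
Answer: 21058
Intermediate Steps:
N = -24 (N = 6*(-4) = -24)
S(j, O) = -24 + O + j (S(j, O) = (j + O) - 24 = (O + j) - 24 = -24 + O + j)
(S(-112, -74) - 1*(-22433)) - 1*1165 = ((-24 - 74 - 112) - 1*(-22433)) - 1*1165 = (-210 + 22433) - 1165 = 22223 - 1165 = 21058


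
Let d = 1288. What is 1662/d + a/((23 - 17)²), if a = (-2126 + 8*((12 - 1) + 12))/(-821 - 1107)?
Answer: 7366087/5587344 ≈ 1.3184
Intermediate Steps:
a = 971/964 (a = (-2126 + 8*(11 + 12))/(-1928) = (-2126 + 8*23)*(-1/1928) = (-2126 + 184)*(-1/1928) = -1942*(-1/1928) = 971/964 ≈ 1.0073)
1662/d + a/((23 - 17)²) = 1662/1288 + 971/(964*((23 - 17)²)) = 1662*(1/1288) + 971/(964*(6²)) = 831/644 + (971/964)/36 = 831/644 + (971/964)*(1/36) = 831/644 + 971/34704 = 7366087/5587344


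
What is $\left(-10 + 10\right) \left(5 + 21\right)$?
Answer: $0$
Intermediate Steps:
$\left(-10 + 10\right) \left(5 + 21\right) = 0 \cdot 26 = 0$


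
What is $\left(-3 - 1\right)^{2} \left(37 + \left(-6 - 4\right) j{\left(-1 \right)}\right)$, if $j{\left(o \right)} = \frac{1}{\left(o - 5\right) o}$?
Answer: $\frac{1696}{3} \approx 565.33$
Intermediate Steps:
$j{\left(o \right)} = \frac{1}{o \left(-5 + o\right)}$ ($j{\left(o \right)} = \frac{1}{\left(-5 + o\right) o} = \frac{1}{o \left(-5 + o\right)}$)
$\left(-3 - 1\right)^{2} \left(37 + \left(-6 - 4\right) j{\left(-1 \right)}\right) = \left(-3 - 1\right)^{2} \left(37 + \left(-6 - 4\right) \frac{1}{\left(-1\right) \left(-5 - 1\right)}\right) = \left(-4\right)^{2} \left(37 - 10 \left(- \frac{1}{-6}\right)\right) = 16 \left(37 - 10 \left(\left(-1\right) \left(- \frac{1}{6}\right)\right)\right) = 16 \left(37 - \frac{5}{3}\right) = 16 \cdot \frac{106}{3} = \frac{1696}{3}$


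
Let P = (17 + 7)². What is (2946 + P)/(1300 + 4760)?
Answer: 587/1010 ≈ 0.58119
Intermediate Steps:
P = 576 (P = 24² = 576)
(2946 + P)/(1300 + 4760) = (2946 + 576)/(1300 + 4760) = 3522/6060 = 3522*(1/6060) = 587/1010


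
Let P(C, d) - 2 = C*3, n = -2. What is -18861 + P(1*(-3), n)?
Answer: -18868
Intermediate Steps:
P(C, d) = 2 + 3*C (P(C, d) = 2 + C*3 = 2 + 3*C)
-18861 + P(1*(-3), n) = -18861 + (2 + 3*(1*(-3))) = -18861 + (2 + 3*(-3)) = -18861 + (2 - 9) = -18861 - 7 = -18868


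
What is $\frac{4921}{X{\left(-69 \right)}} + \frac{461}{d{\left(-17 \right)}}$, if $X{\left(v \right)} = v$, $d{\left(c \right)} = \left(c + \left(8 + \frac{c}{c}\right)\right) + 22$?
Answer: $- \frac{37085}{966} \approx -38.39$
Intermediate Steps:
$d{\left(c \right)} = 31 + c$ ($d{\left(c \right)} = \left(c + \left(8 + 1\right)\right) + 22 = \left(c + 9\right) + 22 = \left(9 + c\right) + 22 = 31 + c$)
$\frac{4921}{X{\left(-69 \right)}} + \frac{461}{d{\left(-17 \right)}} = \frac{4921}{-69} + \frac{461}{31 - 17} = 4921 \left(- \frac{1}{69}\right) + \frac{461}{14} = - \frac{4921}{69} + 461 \cdot \frac{1}{14} = - \frac{4921}{69} + \frac{461}{14} = - \frac{37085}{966}$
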